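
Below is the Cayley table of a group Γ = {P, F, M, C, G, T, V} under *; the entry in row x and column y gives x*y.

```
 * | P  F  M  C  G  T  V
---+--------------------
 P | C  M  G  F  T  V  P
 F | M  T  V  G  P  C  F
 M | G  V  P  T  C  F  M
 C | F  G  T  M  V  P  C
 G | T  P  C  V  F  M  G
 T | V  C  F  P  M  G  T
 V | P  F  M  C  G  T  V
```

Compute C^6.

C^1 = C
C^2 = C*C = M
C^3 = M*C = T
C^4 = T*C = P
C^5 = P*C = F
C^6 = F*C = G

G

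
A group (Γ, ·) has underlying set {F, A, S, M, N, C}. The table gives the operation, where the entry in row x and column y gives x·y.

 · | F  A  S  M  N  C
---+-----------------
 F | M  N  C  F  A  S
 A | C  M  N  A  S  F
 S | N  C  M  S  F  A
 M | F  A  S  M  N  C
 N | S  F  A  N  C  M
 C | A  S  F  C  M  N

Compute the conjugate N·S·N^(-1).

The identity is M. In row N, the entry M sits in column C, so N^(-1) = C.
N·S = A
A·C = F
(Structurally, Γ here is isomorphic to the symmetric group S_3.)

F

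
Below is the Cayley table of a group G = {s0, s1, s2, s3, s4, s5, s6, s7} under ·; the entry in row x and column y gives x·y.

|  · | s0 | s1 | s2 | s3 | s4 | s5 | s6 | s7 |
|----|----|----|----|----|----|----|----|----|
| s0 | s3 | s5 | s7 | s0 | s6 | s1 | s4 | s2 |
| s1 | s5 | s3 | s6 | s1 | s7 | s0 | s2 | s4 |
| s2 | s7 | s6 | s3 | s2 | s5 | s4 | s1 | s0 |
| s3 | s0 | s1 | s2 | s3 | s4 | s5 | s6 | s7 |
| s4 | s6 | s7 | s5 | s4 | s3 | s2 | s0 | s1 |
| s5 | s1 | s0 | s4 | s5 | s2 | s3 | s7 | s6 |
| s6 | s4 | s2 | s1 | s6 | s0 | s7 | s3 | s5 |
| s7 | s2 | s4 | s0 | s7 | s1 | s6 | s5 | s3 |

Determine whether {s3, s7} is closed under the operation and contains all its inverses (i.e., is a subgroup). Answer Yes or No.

{s3, s7} contains the identity s3.
Checking products: every product of two elements of {s3, s7} (read from the table) lies in {s3, s7}, so the set is closed.
In a finite group, a nonempty closed subset is a subgroup. So {s3, s7} ≤ G.

Yes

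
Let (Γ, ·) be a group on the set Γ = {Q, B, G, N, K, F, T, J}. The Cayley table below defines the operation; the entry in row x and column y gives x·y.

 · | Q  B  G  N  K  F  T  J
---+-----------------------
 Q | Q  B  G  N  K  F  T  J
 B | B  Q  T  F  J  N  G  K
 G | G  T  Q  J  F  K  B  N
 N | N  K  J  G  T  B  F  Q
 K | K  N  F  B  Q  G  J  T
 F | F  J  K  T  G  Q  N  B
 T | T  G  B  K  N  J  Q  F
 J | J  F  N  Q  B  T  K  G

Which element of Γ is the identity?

Q

The identity e satisfies e·x = x for all x, so its row in the table reproduces the column headers.
Row Q reads: Q, B, G, N, K, F, T, J — exactly the header order. So Q is the identity.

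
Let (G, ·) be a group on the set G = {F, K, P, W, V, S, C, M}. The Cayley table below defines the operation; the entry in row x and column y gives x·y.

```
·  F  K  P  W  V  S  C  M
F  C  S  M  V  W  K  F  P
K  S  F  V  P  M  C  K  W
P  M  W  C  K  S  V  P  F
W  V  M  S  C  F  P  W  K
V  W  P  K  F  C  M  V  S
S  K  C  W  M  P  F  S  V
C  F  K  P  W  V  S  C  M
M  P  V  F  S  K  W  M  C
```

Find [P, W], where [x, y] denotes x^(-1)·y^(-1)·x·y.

F

Identity is C; from the table P^(-1) = P and W^(-1) = W.
P·W = K
K·P = V
V·W = F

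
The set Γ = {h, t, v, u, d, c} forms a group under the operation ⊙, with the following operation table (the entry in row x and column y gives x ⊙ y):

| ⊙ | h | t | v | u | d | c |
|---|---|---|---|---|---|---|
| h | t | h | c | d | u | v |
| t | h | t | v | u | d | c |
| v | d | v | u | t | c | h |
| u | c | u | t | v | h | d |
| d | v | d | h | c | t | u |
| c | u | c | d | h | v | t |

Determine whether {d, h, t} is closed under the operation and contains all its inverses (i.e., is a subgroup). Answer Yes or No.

h ⊙ d = u, which is not in {d, h, t}.
The subset is not closed under ⊙, so it is not a subgroup.
(Structurally, Γ here is isomorphic to the symmetric group S_3.)

No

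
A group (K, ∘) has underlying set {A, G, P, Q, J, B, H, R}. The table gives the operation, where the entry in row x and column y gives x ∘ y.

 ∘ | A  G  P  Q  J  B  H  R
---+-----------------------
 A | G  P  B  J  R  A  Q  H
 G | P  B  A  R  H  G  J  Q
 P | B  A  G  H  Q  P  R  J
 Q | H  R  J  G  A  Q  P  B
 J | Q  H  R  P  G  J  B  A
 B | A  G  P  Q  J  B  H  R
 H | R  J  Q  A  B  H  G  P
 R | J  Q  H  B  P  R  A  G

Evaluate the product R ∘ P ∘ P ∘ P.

R ∘ P = H
H ∘ P = Q
Q ∘ P = J

J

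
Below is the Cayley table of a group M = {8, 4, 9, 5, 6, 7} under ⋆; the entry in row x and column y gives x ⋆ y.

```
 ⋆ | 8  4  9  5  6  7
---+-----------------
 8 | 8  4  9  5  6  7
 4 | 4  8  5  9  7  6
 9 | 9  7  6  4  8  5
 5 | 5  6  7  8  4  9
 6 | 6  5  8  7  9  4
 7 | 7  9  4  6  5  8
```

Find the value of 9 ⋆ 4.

7

Read row 9, column 4: 9 ⋆ 4 = 7.
(Structurally, M here is isomorphic to the symmetric group S_3.)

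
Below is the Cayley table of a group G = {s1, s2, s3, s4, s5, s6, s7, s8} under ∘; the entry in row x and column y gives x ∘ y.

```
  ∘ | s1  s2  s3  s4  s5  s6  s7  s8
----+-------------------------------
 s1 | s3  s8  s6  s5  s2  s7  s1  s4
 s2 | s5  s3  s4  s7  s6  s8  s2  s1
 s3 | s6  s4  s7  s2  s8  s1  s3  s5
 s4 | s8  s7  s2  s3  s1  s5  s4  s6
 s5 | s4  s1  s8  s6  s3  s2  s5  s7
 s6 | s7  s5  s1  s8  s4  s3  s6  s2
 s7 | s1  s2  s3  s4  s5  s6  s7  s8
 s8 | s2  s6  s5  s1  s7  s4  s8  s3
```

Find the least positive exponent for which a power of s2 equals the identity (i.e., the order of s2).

4

The identity element is s7 (its row matches the header).
s2^1 = s2
s2^2 = s2 ∘ s2 = s3
s2^3 = s3 ∘ s2 = s4
s2^4 = s4 ∘ s2 = s7
The first power of s2 equal to the identity is s2^4, so ord(s2) = 4.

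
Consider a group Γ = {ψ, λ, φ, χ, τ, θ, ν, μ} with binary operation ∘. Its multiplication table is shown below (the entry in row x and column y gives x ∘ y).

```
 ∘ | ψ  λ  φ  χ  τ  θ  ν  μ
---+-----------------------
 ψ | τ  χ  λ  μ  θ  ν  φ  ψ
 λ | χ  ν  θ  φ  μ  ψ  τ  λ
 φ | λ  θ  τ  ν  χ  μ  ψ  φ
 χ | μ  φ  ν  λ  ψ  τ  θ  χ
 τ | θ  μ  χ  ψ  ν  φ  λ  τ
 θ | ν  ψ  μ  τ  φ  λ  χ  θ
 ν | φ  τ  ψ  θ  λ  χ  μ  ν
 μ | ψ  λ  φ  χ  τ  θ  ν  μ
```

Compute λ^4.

μ

λ^1 = λ
λ^2 = λ ∘ λ = ν
λ^3 = ν ∘ λ = τ
λ^4 = τ ∘ λ = μ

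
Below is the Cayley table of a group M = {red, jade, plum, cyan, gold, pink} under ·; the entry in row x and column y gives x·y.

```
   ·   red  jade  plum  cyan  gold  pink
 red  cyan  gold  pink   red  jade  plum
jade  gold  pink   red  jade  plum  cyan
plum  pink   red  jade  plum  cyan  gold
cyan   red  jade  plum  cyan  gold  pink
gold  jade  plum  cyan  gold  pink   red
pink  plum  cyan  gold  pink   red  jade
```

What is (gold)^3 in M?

red

gold^1 = gold
gold^2 = gold·gold = pink
gold^3 = pink·gold = red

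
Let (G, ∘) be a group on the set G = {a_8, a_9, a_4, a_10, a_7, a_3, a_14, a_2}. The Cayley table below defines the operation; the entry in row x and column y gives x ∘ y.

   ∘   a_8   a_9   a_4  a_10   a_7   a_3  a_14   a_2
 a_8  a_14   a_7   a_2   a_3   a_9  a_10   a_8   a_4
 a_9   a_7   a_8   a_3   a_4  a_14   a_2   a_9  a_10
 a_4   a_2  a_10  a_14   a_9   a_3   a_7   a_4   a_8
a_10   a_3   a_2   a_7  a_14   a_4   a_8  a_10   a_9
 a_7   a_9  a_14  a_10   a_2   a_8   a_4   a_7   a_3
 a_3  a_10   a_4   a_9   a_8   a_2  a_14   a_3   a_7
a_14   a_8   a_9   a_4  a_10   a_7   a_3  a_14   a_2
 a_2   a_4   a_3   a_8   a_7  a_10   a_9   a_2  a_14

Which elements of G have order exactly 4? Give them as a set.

Identity is a_14. Compute the order of each non-identity element by repeated multiplication:
  a_8: a_8 → a_14  (order 2)
  a_9: a_9 → a_8 → a_7 → a_14  (order 4)
  a_4: a_4 → a_14  (order 2)
  a_10: a_10 → a_14  (order 2)
  a_7: a_7 → a_8 → a_9 → a_14  (order 4)
  a_3: a_3 → a_14  (order 2)
  a_2: a_2 → a_14  (order 2)
Elements of order 4: {a_7, a_9}.

{a_7, a_9}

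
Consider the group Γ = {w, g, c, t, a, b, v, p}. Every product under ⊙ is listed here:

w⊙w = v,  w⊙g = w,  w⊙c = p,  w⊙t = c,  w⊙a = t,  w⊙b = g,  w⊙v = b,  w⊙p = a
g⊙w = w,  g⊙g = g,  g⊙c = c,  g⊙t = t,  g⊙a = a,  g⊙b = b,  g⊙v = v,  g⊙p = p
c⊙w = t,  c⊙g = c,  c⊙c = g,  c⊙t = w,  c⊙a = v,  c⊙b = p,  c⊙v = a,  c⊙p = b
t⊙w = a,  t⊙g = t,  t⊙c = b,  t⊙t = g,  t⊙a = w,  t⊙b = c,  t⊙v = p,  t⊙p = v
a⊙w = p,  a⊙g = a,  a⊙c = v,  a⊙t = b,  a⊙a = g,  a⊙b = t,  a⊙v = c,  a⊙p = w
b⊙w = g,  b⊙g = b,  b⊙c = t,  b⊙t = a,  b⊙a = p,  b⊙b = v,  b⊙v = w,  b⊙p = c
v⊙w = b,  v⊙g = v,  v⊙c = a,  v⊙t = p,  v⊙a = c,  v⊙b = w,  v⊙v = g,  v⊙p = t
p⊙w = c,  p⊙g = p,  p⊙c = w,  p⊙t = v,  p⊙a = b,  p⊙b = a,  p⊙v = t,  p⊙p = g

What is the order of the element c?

2

The identity element is g (its row matches the header).
c^1 = c
c^2 = c ⊙ c = g
The first power of c equal to the identity is c^2, so ord(c) = 2.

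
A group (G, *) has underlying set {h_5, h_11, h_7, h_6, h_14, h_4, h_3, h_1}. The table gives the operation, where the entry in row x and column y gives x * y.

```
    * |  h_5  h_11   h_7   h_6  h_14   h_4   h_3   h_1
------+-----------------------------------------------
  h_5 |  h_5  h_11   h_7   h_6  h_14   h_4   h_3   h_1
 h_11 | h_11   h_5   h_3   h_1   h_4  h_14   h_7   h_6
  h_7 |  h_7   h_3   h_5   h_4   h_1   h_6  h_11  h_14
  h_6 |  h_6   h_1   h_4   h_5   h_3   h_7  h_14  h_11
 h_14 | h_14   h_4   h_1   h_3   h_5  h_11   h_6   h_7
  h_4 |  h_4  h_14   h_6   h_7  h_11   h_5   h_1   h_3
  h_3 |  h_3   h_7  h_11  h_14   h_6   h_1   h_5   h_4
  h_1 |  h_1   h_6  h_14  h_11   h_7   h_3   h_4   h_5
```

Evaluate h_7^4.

h_5

h_7^1 = h_7
h_7^2 = h_7 * h_7 = h_5
h_7^3 = h_5 * h_7 = h_7
h_7^4 = h_7 * h_7 = h_5
(Structurally, G here is isomorphic to the elementary abelian group (Z_2)^3.)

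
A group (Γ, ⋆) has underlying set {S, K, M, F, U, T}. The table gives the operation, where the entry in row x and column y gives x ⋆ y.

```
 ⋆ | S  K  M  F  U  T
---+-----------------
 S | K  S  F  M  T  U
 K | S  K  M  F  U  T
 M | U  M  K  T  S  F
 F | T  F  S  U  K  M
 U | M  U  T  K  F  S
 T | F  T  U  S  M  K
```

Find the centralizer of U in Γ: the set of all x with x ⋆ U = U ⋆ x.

Compare row U with column U entry by entry.
F ⋆ U = K = U ⋆ F, so F commutes with U.
M ⋆ U = S but U ⋆ M = T, so M does not.
Collecting the elements that commute with U: C(U) = {F, K, U}.

{F, K, U}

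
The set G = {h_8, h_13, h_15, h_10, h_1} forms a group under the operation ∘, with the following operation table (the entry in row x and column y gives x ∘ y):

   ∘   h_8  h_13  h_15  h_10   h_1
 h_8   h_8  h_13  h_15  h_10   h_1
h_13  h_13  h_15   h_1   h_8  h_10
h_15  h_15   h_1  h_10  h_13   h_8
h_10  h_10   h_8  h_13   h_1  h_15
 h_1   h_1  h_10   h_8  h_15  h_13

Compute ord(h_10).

The identity element is h_8 (its row matches the header).
h_10^1 = h_10
h_10^2 = h_10 ∘ h_10 = h_1
h_10^3 = h_1 ∘ h_10 = h_15
h_10^4 = h_15 ∘ h_10 = h_13
h_10^5 = h_13 ∘ h_10 = h_8
The first power of h_10 equal to the identity is h_10^5, so ord(h_10) = 5.
(Structurally, G here is isomorphic to the cyclic group Z_5.)

5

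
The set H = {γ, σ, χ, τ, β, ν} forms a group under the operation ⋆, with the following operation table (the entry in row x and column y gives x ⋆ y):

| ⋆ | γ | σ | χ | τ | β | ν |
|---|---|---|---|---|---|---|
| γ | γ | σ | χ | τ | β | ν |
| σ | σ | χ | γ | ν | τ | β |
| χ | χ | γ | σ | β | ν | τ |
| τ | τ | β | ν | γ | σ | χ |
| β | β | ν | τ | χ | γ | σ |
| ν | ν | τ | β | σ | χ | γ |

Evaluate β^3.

β

β^1 = β
β^2 = β ⋆ β = γ
β^3 = γ ⋆ β = β
(Structurally, H here is isomorphic to the symmetric group S_3.)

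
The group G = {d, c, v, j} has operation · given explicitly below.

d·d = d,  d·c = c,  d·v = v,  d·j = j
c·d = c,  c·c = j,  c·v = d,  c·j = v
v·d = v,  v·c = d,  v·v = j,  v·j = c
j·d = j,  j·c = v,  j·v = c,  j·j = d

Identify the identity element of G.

The identity e satisfies e·x = x for all x, so its row in the table reproduces the column headers.
Row d reads: d, c, v, j — exactly the header order. So d is the identity.

d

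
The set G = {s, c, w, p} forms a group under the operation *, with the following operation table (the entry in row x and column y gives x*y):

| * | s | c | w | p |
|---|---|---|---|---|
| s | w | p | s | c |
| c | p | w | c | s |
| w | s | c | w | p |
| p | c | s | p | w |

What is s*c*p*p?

s*c = p
p*p = w
w*p = p

p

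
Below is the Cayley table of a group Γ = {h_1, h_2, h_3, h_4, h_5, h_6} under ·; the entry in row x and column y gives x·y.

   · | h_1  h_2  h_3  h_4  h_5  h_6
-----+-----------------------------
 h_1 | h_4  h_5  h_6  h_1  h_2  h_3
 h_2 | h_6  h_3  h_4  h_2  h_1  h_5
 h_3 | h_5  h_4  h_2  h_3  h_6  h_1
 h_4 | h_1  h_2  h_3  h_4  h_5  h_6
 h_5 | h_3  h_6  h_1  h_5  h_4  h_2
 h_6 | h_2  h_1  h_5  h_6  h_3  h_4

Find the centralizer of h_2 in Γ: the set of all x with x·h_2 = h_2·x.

Compare row h_2 with column h_2 entry by entry.
h_3·h_2 = h_4 = h_2·h_3, so h_3 commutes with h_2.
h_1·h_2 = h_5 but h_2·h_1 = h_6, so h_1 does not.
Collecting the elements that commute with h_2: C(h_2) = {h_2, h_3, h_4}.
(Structurally, Γ here is isomorphic to the symmetric group S_3.)

{h_2, h_3, h_4}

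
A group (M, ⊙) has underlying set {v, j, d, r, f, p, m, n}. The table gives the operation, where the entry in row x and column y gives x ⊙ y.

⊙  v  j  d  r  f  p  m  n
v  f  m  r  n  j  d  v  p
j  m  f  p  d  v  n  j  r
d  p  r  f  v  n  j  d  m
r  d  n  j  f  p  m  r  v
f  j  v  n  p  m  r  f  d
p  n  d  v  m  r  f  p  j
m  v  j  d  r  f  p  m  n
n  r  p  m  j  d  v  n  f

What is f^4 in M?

f^1 = f
f^2 = f ⊙ f = m
f^3 = m ⊙ f = f
f^4 = f ⊙ f = m

m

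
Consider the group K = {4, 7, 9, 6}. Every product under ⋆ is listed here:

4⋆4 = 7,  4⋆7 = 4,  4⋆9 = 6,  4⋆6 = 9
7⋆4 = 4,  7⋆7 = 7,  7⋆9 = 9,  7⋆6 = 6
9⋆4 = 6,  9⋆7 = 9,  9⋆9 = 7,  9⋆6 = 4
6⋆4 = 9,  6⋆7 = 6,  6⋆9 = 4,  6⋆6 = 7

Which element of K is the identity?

7

The identity e satisfies e ⋆ x = x for all x, so its row in the table reproduces the column headers.
Row 7 reads: 4, 7, 9, 6 — exactly the header order. So 7 is the identity.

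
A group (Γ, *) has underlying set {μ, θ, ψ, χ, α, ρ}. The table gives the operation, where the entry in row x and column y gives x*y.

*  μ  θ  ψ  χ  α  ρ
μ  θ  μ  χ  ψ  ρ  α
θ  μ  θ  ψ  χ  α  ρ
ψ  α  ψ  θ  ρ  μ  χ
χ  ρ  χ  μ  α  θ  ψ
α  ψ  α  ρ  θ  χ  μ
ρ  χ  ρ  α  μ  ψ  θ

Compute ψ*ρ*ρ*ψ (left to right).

ψ*ρ = χ
χ*ρ = ψ
ψ*ψ = θ
(Structurally, Γ here is isomorphic to the symmetric group S_3.)

θ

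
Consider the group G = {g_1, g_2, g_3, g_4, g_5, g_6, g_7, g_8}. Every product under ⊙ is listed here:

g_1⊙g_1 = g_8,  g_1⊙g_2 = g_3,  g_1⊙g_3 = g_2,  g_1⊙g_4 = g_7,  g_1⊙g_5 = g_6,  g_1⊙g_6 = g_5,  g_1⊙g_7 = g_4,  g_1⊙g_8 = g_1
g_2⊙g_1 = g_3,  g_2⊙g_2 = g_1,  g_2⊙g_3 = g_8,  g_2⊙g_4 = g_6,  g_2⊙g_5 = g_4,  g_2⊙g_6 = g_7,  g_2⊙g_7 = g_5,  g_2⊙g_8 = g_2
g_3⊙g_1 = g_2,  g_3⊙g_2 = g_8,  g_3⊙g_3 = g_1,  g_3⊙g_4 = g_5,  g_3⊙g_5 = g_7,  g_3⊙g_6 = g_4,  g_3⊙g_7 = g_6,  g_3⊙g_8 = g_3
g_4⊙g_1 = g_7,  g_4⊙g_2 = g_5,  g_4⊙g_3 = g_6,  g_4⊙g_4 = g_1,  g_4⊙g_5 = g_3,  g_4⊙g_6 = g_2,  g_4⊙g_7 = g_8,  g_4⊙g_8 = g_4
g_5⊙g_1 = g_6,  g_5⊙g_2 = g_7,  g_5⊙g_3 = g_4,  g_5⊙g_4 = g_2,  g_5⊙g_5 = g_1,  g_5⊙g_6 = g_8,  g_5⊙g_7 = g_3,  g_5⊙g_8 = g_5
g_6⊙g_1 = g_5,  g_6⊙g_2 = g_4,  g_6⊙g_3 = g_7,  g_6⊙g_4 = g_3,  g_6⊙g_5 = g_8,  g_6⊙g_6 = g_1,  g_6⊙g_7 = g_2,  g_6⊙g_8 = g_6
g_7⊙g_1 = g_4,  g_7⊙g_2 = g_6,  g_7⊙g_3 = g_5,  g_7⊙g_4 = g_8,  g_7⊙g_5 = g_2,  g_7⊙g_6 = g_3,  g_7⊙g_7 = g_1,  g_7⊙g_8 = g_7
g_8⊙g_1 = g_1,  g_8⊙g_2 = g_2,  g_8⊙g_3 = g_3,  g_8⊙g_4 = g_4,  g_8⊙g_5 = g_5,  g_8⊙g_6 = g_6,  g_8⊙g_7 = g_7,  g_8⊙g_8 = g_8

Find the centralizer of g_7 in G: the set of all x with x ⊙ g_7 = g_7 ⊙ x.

{g_1, g_4, g_7, g_8}

Compare row g_7 with column g_7 entry by entry.
g_1 ⊙ g_7 = g_4 = g_7 ⊙ g_1, so g_1 commutes with g_7.
g_3 ⊙ g_7 = g_6 but g_7 ⊙ g_3 = g_5, so g_3 does not.
Collecting the elements that commute with g_7: C(g_7) = {g_1, g_4, g_7, g_8}.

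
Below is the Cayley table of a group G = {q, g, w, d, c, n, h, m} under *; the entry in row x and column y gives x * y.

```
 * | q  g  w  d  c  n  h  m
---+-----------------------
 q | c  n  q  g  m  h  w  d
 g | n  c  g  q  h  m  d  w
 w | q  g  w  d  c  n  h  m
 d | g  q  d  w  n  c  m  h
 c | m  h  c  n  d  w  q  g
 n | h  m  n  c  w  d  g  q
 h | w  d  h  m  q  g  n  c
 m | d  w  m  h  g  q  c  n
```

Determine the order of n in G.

4

The identity element is w (its row matches the header).
n^1 = n
n^2 = n * n = d
n^3 = d * n = c
n^4 = c * n = w
The first power of n equal to the identity is n^4, so ord(n) = 4.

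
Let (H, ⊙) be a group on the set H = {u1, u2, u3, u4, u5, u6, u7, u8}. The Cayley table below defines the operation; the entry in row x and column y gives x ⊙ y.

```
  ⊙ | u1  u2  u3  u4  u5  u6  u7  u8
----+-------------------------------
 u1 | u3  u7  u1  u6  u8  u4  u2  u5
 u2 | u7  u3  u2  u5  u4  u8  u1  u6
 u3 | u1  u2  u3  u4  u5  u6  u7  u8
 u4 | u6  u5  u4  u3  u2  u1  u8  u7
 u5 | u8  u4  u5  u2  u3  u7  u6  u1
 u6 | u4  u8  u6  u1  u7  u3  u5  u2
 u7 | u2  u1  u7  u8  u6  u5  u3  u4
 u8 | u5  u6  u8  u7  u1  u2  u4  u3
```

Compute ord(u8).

2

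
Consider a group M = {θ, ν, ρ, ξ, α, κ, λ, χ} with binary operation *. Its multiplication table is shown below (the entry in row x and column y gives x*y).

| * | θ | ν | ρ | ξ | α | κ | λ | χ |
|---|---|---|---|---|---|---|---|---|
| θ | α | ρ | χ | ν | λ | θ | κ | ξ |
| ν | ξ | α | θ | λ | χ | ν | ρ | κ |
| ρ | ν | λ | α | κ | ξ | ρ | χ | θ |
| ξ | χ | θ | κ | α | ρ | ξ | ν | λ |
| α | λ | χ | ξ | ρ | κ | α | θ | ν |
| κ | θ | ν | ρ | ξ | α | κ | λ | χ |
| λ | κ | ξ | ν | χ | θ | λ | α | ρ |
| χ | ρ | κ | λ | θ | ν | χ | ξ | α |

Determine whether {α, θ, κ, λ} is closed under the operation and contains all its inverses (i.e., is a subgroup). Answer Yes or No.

Yes

{α, θ, κ, λ} contains the identity κ.
Checking products: every product of two elements of {α, θ, κ, λ} (read from the table) lies in {α, θ, κ, λ}, so the set is closed.
In a finite group, a nonempty closed subset is a subgroup. So {α, θ, κ, λ} ≤ M.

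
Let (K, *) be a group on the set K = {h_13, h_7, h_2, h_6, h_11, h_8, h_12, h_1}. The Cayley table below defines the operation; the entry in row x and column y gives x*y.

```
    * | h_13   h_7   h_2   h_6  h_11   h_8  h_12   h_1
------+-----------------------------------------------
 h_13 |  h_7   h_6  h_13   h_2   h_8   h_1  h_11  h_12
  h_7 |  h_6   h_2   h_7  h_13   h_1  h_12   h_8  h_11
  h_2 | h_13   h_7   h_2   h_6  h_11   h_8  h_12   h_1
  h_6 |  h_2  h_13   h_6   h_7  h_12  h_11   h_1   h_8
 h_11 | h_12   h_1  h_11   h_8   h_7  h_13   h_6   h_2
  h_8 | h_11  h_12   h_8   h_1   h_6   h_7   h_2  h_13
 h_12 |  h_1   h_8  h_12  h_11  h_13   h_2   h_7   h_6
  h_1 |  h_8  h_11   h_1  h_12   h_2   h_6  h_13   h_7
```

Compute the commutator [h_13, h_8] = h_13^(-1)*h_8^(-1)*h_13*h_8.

h_7

Identity is h_2; from the table h_13^(-1) = h_6 and h_8^(-1) = h_12.
h_6*h_12 = h_1
h_1*h_13 = h_8
h_8*h_8 = h_7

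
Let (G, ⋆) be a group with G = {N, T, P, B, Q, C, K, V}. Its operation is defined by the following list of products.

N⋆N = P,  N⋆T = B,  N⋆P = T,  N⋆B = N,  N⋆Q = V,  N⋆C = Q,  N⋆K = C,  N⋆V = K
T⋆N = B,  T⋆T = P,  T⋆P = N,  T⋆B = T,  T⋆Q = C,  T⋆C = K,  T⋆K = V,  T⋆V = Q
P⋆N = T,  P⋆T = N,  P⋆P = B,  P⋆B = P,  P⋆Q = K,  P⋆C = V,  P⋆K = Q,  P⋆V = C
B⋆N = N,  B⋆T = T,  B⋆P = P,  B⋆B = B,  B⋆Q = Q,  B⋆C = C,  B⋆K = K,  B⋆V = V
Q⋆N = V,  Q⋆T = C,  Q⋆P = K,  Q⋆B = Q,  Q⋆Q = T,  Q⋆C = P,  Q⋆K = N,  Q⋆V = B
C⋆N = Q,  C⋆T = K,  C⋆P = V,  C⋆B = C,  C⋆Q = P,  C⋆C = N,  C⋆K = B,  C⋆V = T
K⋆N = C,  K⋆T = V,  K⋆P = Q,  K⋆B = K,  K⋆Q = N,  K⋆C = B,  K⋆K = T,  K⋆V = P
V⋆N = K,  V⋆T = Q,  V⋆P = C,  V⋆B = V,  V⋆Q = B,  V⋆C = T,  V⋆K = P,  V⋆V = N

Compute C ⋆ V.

T

Read row C, column V: C ⋆ V = T.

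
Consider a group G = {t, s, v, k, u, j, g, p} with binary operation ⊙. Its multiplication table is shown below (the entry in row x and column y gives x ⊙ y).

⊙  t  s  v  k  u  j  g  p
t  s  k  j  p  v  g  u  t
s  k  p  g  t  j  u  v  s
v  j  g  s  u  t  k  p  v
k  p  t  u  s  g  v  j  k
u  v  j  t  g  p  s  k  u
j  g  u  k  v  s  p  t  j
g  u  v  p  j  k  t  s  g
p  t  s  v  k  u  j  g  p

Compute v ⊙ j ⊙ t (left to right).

v ⊙ j = k
k ⊙ t = p

p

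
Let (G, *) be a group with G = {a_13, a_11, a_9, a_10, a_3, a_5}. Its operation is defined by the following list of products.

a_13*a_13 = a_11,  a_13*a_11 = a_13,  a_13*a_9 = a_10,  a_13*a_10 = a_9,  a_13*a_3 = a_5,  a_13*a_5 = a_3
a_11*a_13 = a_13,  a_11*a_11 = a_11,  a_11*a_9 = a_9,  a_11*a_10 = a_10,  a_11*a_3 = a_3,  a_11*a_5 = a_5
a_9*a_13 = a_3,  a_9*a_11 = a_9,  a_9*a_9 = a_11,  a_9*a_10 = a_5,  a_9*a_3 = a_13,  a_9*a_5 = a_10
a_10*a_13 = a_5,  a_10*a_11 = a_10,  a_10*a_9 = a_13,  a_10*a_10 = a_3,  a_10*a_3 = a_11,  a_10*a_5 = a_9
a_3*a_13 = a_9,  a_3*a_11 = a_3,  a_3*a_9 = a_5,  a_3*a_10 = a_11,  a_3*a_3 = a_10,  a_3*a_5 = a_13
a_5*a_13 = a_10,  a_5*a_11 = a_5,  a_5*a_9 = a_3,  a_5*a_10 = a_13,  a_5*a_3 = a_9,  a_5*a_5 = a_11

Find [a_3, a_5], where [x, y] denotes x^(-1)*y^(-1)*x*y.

a_3

Identity is a_11; from the table a_3^(-1) = a_10 and a_5^(-1) = a_5.
a_10*a_5 = a_9
a_9*a_3 = a_13
a_13*a_5 = a_3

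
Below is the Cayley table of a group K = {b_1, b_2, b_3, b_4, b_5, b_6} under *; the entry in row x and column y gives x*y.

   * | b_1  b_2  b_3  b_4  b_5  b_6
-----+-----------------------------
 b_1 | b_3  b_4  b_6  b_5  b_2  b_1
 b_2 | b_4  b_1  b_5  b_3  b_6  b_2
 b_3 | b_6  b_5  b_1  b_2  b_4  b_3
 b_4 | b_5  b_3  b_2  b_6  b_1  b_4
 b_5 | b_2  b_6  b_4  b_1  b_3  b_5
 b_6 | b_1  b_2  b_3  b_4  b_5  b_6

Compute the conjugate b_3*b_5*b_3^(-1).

b_5

The identity is b_6. In row b_3, the entry b_6 sits in column b_1, so b_3^(-1) = b_1.
b_3*b_5 = b_4
b_4*b_1 = b_5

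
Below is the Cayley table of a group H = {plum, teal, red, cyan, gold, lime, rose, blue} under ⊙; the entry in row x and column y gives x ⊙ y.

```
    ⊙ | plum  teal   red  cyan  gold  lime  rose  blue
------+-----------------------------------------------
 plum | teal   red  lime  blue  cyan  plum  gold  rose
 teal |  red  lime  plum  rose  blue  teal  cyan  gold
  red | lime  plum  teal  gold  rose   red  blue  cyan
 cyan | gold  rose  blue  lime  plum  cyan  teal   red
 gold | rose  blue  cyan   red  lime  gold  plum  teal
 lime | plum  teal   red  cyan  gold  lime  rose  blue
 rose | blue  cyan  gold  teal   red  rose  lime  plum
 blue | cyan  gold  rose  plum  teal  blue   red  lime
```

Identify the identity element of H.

lime

The identity e satisfies e ⊙ x = x for all x, so its row in the table reproduces the column headers.
Row lime reads: plum, teal, red, cyan, gold, lime, rose, blue — exactly the header order. So lime is the identity.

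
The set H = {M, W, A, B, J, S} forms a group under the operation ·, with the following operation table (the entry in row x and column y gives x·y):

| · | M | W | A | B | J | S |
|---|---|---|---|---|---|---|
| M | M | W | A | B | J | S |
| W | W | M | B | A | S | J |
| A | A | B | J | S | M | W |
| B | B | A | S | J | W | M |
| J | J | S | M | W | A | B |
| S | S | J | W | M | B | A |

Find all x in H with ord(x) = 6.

{B, S}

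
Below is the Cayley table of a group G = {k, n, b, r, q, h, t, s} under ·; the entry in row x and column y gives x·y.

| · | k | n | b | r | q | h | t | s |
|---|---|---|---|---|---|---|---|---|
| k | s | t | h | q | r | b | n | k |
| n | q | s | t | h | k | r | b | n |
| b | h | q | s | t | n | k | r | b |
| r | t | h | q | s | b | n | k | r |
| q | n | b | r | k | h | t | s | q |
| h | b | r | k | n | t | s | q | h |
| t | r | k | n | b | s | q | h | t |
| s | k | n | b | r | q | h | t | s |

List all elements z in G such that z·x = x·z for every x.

{h, s}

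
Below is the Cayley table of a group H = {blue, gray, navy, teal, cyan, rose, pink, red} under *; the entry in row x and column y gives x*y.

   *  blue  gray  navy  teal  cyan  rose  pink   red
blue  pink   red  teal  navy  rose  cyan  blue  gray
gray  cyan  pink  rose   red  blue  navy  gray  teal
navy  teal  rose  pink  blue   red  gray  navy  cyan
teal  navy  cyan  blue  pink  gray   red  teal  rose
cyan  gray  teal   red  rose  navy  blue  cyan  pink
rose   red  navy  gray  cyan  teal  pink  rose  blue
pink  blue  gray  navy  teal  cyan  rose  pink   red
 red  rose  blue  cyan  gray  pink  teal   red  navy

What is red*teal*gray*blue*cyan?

rose

red*teal = gray
gray*gray = pink
pink*blue = blue
blue*cyan = rose
(Structurally, H here is isomorphic to the dihedral group D_4.)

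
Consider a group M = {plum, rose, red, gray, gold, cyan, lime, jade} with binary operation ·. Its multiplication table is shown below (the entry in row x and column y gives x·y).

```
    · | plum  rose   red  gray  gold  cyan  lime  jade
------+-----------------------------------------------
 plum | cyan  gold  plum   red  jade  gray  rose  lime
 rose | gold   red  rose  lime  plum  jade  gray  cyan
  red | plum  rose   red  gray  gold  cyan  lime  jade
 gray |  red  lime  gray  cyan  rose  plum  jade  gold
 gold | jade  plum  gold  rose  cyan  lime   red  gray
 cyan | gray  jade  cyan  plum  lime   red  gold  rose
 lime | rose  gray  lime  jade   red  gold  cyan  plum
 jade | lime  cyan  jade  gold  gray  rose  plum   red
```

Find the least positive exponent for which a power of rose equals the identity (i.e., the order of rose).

2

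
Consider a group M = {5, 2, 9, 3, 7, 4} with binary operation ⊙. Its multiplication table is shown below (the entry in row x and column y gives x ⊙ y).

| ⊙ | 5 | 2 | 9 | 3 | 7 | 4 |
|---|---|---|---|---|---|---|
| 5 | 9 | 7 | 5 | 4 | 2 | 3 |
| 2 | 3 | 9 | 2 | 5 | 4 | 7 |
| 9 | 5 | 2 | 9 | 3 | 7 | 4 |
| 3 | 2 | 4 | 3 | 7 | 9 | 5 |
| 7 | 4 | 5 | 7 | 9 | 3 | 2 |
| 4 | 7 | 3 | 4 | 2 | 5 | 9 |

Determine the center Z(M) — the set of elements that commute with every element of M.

An element z is central iff its row equals its column in the table.
For 5: 5 ⊙ 7 = 2 ≠ 4 = 7 ⊙ 5, so 5 ∉ Z.
Checking each element this way leaves Z(M) = {9}.

{9}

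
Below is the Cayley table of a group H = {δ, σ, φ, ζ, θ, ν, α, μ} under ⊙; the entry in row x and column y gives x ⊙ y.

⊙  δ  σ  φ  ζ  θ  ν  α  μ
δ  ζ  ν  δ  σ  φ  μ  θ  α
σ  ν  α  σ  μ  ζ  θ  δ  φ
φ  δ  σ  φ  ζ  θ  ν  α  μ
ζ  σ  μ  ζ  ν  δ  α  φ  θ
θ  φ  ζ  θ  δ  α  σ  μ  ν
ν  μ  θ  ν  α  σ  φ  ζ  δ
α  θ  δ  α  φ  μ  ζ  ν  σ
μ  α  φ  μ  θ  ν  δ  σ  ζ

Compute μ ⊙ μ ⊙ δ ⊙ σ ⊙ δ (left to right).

μ ⊙ μ = ζ
ζ ⊙ δ = σ
σ ⊙ σ = α
α ⊙ δ = θ

θ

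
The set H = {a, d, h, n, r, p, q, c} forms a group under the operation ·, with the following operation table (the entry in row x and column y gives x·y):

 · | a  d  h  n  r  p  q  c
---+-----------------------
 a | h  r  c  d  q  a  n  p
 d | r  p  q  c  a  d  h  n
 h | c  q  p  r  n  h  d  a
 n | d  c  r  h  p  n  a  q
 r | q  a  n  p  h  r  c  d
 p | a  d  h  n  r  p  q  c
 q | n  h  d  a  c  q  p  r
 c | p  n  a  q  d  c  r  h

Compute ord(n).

The identity element is p (its row matches the header).
n^1 = n
n^2 = n·n = h
n^3 = h·n = r
n^4 = r·n = p
The first power of n equal to the identity is n^4, so ord(n) = 4.
(Structurally, H here is isomorphic to Z_2 x Z_4.)

4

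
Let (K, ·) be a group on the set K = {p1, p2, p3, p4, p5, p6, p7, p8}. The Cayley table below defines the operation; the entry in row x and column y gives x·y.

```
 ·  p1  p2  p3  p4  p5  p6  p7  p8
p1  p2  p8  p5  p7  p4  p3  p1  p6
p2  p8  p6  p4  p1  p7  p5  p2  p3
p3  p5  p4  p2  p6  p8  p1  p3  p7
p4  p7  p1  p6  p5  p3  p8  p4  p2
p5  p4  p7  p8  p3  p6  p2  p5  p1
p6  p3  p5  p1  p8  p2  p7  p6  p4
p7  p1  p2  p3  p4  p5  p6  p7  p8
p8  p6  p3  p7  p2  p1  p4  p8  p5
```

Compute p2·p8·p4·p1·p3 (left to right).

p2

p2·p8 = p3
p3·p4 = p6
p6·p1 = p3
p3·p3 = p2
(Structurally, K here is isomorphic to the cyclic group Z_8.)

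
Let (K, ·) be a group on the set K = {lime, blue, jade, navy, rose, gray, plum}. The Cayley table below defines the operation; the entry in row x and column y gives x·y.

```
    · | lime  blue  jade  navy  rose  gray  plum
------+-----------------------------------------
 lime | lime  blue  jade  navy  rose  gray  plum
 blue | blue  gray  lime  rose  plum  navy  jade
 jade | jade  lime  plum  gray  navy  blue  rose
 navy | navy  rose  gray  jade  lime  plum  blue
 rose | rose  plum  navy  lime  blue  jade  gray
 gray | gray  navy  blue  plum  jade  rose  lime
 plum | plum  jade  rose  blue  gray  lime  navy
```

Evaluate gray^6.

plum

gray^1 = gray
gray^2 = gray·gray = rose
gray^3 = rose·gray = jade
gray^4 = jade·gray = blue
gray^5 = blue·gray = navy
gray^6 = navy·gray = plum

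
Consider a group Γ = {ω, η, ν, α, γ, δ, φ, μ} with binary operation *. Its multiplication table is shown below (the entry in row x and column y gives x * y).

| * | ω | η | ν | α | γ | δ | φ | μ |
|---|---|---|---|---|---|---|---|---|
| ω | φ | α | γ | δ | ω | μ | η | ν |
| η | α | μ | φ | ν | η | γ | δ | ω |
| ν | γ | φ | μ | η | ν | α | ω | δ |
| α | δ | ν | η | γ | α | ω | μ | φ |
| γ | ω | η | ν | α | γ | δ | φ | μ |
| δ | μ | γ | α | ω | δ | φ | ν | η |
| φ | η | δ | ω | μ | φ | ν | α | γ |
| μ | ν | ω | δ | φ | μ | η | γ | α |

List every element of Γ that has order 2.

{α}

Identity is γ. Compute the order of each non-identity element by repeated multiplication:
  ω: ω → φ → η → α → δ → μ → ν → γ  (order 8)
  η: η → μ → ω → α → ν → φ → δ → γ  (order 8)
  ν: ν → μ → δ → α → η → φ → ω → γ  (order 8)
  α: α → γ  (order 2)
  δ: δ → φ → ν → α → ω → μ → η → γ  (order 8)
  φ: φ → α → μ → γ  (order 4)
  μ: μ → α → φ → γ  (order 4)
Elements of order 2: {α}.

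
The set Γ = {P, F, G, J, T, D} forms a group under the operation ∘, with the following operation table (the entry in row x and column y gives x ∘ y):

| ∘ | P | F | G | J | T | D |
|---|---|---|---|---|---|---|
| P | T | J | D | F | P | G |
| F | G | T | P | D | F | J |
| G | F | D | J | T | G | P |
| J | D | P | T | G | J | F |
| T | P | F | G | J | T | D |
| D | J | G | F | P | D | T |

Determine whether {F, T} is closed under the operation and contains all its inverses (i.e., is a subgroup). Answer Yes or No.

{F, T} contains the identity T.
Checking products: every product of two elements of {F, T} (read from the table) lies in {F, T}, so the set is closed.
In a finite group, a nonempty closed subset is a subgroup. So {F, T} ≤ Γ.
(Structurally, Γ here is isomorphic to the symmetric group S_3.)

Yes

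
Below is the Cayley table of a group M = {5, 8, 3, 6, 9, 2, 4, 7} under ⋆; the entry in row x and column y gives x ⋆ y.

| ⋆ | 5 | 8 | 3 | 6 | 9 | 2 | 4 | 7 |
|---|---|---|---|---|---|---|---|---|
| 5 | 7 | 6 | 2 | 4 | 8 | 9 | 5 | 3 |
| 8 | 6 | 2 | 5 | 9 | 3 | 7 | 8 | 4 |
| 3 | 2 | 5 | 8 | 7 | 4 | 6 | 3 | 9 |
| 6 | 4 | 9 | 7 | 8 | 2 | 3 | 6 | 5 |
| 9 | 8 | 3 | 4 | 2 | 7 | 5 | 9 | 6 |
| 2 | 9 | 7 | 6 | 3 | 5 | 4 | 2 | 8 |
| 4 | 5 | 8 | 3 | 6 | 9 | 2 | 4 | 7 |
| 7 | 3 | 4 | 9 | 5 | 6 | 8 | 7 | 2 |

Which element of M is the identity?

The identity e satisfies e ⋆ x = x for all x, so its row in the table reproduces the column headers.
Row 4 reads: 5, 8, 3, 6, 9, 2, 4, 7 — exactly the header order. So 4 is the identity.

4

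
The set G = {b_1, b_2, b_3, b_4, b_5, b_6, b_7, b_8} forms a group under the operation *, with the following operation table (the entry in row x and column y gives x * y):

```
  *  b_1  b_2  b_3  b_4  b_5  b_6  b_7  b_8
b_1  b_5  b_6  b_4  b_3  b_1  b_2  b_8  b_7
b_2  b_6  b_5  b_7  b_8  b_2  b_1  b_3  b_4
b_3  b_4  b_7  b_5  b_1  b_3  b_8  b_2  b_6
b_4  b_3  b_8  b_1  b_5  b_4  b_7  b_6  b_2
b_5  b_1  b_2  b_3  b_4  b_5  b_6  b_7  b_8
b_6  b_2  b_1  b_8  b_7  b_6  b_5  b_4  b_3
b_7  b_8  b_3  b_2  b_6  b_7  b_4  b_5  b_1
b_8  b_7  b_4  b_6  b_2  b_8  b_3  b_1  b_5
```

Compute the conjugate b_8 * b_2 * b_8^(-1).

b_2

The identity is b_5. In row b_8, the entry b_5 sits in column b_8, so b_8^(-1) = b_8.
b_8 * b_2 = b_4
b_4 * b_8 = b_2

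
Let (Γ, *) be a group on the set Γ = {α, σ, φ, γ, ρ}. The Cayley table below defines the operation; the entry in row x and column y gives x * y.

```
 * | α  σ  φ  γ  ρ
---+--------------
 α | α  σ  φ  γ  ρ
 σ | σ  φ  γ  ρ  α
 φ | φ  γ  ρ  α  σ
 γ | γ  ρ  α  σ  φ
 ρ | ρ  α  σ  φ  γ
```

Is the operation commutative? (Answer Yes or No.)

Yes

Check whether the table is symmetric across its main diagonal.
Every entry (row x, col y) equals the entry (row y, col x), so Γ is abelian.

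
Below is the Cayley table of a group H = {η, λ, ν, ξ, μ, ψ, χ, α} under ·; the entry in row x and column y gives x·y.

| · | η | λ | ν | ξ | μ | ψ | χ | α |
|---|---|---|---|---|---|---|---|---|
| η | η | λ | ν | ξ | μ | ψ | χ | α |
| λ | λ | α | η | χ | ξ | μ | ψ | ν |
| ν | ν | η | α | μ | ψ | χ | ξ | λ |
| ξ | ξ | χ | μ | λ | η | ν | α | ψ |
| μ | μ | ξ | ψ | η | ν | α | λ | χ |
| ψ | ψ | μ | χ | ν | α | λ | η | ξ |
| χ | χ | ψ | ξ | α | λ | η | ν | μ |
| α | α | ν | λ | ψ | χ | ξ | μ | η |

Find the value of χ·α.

μ

Read row χ, column α: χ·α = μ.
(Structurally, H here is isomorphic to the cyclic group Z_8.)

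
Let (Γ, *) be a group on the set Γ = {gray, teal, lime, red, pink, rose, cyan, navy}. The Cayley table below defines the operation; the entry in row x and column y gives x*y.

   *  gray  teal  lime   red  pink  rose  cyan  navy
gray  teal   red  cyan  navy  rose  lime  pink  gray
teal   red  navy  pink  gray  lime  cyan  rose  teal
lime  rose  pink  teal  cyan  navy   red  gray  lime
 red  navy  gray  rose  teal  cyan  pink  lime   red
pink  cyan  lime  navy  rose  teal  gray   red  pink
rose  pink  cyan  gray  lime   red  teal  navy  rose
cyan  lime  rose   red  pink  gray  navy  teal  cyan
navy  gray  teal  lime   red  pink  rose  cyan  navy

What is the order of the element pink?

4

The identity element is navy (its row matches the header).
pink^1 = pink
pink^2 = pink*pink = teal
pink^3 = teal*pink = lime
pink^4 = lime*pink = navy
The first power of pink equal to the identity is pink^4, so ord(pink) = 4.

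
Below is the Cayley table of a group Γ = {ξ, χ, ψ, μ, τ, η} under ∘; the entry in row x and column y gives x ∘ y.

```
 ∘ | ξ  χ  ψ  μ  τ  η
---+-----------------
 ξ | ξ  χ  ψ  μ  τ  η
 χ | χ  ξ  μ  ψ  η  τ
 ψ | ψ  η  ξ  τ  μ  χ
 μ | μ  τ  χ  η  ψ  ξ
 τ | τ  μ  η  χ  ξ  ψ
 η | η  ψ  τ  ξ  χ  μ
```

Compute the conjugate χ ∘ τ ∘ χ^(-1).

ψ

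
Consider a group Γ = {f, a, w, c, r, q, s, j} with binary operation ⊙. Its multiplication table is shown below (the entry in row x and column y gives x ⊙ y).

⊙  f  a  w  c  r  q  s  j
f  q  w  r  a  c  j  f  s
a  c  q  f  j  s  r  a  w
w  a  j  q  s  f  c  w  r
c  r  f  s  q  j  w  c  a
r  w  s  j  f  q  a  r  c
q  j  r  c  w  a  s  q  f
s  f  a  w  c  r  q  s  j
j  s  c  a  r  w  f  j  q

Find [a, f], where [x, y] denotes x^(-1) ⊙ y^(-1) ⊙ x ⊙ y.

Identity is s; from the table a^(-1) = r and f^(-1) = j.
r ⊙ j = c
c ⊙ a = f
f ⊙ f = q

q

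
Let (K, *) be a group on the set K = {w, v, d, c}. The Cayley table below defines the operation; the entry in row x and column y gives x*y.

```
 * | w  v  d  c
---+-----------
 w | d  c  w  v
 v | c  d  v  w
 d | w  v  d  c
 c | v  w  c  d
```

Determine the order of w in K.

2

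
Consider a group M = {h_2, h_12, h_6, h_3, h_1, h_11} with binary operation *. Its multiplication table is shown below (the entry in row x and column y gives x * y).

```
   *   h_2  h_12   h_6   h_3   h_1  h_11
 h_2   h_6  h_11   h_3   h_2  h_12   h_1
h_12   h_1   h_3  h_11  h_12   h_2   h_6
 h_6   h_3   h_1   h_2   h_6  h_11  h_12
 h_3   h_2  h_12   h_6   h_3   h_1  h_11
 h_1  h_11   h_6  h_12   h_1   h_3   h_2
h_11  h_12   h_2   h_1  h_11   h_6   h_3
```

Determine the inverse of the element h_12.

First locate the identity: row h_3 matches the header, so h_3 is the identity.
Scan row h_12 for h_3: h_12 * h_12 = h_3. Hence h_12^(-1) = h_12.

h_12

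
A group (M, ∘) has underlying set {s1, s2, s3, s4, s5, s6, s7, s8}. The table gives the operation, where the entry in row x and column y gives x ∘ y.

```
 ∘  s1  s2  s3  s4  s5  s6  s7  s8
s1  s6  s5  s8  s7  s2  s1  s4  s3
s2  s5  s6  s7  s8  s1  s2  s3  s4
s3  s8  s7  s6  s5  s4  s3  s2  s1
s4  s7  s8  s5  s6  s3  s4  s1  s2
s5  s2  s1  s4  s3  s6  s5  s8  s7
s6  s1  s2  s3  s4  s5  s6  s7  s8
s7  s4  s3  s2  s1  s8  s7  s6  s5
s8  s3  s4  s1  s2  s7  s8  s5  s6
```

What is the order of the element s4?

2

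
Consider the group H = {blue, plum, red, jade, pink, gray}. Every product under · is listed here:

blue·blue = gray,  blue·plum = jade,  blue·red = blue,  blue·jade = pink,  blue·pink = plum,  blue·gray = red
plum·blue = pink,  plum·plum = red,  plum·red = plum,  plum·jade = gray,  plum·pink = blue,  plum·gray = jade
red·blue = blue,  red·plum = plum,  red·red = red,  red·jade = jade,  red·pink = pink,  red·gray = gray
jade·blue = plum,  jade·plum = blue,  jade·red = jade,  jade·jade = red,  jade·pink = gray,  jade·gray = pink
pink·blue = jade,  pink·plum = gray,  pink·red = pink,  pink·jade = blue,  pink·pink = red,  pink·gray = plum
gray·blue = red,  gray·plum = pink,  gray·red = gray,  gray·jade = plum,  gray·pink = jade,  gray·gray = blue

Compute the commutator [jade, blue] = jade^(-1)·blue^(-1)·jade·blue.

gray

Identity is red; from the table jade^(-1) = jade and blue^(-1) = gray.
jade·gray = pink
pink·jade = blue
blue·blue = gray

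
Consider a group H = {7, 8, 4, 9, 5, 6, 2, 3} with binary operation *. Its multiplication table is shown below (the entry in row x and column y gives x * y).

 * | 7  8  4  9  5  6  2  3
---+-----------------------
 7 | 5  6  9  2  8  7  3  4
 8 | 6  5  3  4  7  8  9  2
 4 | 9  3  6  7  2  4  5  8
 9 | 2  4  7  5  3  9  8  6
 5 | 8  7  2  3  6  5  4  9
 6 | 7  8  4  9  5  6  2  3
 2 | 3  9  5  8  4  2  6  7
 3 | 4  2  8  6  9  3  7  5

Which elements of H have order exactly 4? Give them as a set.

Identity is 6. Compute the order of each non-identity element by repeated multiplication:
  7: 7 → 5 → 8 → 6  (order 4)
  8: 8 → 5 → 7 → 6  (order 4)
  4: 4 → 6  (order 2)
  9: 9 → 5 → 3 → 6  (order 4)
  5: 5 → 6  (order 2)
  2: 2 → 6  (order 2)
  3: 3 → 5 → 9 → 6  (order 4)
Elements of order 4: {3, 7, 8, 9}.

{3, 7, 8, 9}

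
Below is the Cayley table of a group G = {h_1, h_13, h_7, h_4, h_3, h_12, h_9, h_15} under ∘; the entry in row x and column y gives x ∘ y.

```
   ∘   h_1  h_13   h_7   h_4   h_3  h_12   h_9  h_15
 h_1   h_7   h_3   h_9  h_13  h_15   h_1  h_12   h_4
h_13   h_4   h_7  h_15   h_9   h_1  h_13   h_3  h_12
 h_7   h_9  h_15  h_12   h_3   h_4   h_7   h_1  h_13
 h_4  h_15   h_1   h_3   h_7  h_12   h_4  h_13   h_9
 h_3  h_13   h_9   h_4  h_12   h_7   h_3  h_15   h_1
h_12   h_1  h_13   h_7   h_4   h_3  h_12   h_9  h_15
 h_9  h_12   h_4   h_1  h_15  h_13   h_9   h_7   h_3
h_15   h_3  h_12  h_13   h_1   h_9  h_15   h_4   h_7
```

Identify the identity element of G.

The identity e satisfies e ∘ x = x for all x, so its row in the table reproduces the column headers.
Row h_12 reads: h_1, h_13, h_7, h_4, h_3, h_12, h_9, h_15 — exactly the header order. So h_12 is the identity.

h_12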